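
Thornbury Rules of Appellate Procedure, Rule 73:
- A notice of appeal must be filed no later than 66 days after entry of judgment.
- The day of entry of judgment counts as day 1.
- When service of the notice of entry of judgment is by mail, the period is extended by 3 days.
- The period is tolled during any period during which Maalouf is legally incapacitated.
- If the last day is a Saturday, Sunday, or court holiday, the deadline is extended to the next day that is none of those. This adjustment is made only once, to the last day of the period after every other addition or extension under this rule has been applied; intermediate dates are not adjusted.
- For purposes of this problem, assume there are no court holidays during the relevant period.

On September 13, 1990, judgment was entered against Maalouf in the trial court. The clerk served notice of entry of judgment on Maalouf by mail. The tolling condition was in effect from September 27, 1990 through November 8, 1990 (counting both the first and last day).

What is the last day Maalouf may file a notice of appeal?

January 2, 1991

Counting September 13, 1990 as day 1, day 66 is November 17, 1990.
Service was by mail, adding 3 days: November 17, 1990 + 3 days = November 20, 1990.
From September 27, 1990 through November 8, 1990 inclusive is 43 days; tolling adds 43 days: November 20, 1990 + 43 days = January 2, 1991.
January 2, 1991 is a Wednesday and not a court holiday, so no extension applies.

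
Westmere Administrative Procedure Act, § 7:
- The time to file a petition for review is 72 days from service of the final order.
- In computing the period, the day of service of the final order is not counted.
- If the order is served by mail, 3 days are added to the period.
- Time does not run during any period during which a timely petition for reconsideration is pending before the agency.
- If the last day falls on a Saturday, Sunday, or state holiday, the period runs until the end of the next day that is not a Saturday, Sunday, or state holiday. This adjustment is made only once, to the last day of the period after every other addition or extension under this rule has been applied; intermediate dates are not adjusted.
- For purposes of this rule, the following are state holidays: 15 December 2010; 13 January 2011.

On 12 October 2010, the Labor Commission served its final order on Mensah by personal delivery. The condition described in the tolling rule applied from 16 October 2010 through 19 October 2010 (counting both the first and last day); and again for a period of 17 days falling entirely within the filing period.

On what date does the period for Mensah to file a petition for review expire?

72 days after 12 October 2010 is December 23, 2010.
Service was not by mail, so no mail extension applies.
From October 16, 2010 through October 19, 2010 inclusive is 4 days; tolling adds 4 days: December 23, 2010 + 4 days = December 27, 2010.
Tolling adds 17 days: December 27, 2010 + 17 days = January 13, 2011.
January 13, 2011 is a listed holiday. The next qualifying day is January 14, 2011.

January 14, 2011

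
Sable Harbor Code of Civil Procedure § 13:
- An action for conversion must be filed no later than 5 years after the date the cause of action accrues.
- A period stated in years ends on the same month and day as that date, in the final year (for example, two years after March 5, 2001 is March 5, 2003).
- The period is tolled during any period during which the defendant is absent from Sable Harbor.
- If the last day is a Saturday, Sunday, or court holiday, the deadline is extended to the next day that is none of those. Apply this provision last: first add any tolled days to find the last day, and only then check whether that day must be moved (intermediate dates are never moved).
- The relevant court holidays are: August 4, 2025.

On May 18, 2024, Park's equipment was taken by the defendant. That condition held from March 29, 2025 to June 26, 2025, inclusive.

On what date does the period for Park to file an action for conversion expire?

August 16, 2029

5 years after May 18, 2024 is May 18, 2029.
From March 29, 2025 through June 26, 2025 inclusive is 90 days; tolling adds 90 days: May 18, 2029 + 90 days = August 16, 2029.
August 16, 2029 is a Thursday and not a court holiday, so no extension applies.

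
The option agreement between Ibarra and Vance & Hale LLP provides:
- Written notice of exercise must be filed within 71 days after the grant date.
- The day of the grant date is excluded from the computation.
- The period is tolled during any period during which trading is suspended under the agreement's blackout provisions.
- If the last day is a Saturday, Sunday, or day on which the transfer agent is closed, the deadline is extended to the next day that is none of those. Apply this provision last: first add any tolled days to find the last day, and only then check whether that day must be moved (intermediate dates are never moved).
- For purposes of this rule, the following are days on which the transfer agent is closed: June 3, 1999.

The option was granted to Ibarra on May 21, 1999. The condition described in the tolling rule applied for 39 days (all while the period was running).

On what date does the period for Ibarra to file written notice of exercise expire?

September 8, 1999

71 days after May 21, 1999 is July 31, 1999.
Tolling adds 39 days: July 31, 1999 + 39 days = September 8, 1999.
September 8, 1999 is a Wednesday and not a day on which the transfer agent is closed, so no extension applies.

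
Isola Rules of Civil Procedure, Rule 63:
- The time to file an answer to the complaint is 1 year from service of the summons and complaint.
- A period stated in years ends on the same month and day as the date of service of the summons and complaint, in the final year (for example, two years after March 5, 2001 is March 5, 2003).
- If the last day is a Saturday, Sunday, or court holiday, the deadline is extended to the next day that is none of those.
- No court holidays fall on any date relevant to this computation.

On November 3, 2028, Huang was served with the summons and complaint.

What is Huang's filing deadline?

1 year after November 3, 2028 is November 3, 2029.
November 3, 2029 is Saturday; November 4, 2029 is Sunday. The next qualifying day is November 5, 2029.

November 5, 2029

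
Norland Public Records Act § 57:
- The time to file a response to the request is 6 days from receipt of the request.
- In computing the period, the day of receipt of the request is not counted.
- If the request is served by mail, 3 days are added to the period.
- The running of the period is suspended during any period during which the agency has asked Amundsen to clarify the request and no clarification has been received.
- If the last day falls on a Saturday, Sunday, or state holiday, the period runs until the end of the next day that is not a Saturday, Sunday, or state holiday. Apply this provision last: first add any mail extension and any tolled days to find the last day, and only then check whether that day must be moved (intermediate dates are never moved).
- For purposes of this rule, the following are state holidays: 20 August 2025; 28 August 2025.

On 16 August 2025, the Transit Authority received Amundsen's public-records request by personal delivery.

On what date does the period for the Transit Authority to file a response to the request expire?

6 days after 16 August 2025 is August 22, 2025.
Service was not by mail, so no mail extension applies.
August 22, 2025 is a Friday and not a state holiday, so no extension applies.

August 22, 2025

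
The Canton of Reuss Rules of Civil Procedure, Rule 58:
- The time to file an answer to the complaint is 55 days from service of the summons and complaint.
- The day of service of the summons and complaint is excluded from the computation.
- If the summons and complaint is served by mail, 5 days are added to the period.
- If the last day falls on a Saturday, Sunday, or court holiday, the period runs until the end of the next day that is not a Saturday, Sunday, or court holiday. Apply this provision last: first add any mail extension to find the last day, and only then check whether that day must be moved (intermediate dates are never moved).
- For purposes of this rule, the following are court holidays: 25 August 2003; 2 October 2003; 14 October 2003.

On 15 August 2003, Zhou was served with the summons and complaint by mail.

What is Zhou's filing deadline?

October 15, 2003

55 days after 15 August 2003 is October 9, 2003.
Service was by mail, adding 5 days: October 9, 2003 + 5 days = October 14, 2003.
October 14, 2003 is a listed holiday. The next qualifying day is October 15, 2003.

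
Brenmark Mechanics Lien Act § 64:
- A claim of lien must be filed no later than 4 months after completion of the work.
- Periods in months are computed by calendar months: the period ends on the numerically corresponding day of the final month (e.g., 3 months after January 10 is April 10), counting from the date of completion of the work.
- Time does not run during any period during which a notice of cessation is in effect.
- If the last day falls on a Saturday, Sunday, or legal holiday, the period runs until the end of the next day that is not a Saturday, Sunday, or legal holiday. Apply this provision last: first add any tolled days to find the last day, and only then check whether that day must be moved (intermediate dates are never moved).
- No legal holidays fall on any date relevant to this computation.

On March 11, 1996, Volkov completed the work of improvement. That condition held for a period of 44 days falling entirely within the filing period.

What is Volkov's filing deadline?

August 26, 1996

4 months after March 11, 1996 is July 11, 1996.
Tolling adds 44 days: July 11, 1996 + 44 days = August 24, 1996.
August 24, 1996 is Saturday; August 25, 1996 is Sunday. The next qualifying day is August 26, 1996.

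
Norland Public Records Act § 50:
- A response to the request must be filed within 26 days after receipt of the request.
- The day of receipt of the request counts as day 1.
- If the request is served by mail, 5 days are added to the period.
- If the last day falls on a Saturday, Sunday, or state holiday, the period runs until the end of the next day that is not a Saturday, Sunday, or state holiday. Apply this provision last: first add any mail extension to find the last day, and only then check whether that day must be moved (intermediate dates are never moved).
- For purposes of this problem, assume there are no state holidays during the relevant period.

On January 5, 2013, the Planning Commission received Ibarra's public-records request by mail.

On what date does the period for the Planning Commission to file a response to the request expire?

Counting January 5, 2013 as day 1, day 26 is January 30, 2013.
Service was by mail, adding 5 days: January 30, 2013 + 5 days = February 4, 2013.
February 4, 2013 is a Monday and not a state holiday, so no extension applies.

February 4, 2013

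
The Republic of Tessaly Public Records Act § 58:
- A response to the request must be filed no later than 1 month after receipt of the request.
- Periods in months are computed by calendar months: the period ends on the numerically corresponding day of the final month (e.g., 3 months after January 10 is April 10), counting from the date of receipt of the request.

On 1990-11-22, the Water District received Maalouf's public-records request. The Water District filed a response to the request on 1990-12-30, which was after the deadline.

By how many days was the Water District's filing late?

1 month after 1990-11-22 is December 22, 1990.
The deadline is December 22, 1990; from December 22, 1990 to December 30, 1990 is 8 days.

8 days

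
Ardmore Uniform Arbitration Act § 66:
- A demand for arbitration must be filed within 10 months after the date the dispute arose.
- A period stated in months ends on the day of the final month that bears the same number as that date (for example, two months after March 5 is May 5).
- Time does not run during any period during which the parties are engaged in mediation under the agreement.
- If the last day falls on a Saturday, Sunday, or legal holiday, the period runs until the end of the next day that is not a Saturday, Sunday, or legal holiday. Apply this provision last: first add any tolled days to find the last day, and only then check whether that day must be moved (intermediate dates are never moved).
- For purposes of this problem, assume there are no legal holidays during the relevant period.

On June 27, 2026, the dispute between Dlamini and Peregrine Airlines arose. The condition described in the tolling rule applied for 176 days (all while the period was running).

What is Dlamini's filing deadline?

10 months after June 27, 2026 is April 27, 2027.
Tolling adds 176 days: April 27, 2027 + 176 days = October 20, 2027.
October 20, 2027 is a Wednesday and not a legal holiday, so no extension applies.

October 20, 2027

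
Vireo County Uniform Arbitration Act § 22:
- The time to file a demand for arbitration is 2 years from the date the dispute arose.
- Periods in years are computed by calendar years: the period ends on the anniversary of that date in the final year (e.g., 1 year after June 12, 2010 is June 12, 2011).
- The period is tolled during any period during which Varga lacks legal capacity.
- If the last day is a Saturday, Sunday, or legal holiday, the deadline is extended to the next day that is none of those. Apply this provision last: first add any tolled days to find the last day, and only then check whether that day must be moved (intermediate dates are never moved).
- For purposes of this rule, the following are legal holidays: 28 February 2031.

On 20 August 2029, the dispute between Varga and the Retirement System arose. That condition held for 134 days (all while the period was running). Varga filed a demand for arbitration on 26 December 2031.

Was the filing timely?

Yes

2 years after 20 August 2029 is August 20, 2031.
Tolling adds 134 days: August 20, 2031 + 134 days = January 1, 2032.
January 1, 2032 is a Thursday and not a legal holiday, so no extension applies.
The deadline is January 1, 2032; the filing on December 26, 2031 is on or before that date.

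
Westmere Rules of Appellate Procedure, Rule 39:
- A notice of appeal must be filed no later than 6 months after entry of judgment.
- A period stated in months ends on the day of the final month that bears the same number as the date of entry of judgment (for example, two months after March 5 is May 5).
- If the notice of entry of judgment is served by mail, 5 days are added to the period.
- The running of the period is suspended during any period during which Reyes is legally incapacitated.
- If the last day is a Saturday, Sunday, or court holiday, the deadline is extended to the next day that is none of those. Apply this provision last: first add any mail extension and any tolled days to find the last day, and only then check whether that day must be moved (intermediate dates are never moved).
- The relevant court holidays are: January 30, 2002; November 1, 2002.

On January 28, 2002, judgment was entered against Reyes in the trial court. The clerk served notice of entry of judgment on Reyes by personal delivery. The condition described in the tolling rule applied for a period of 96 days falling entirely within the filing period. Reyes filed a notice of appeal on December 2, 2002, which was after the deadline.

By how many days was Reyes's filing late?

28 days

6 months after January 28, 2002 is July 28, 2002.
Service was not by mail, so no mail extension applies.
Tolling adds 96 days: July 28, 2002 + 96 days = November 1, 2002.
November 1, 2002 is a listed holiday; November 2, 2002 is Saturday; November 3, 2002 is Sunday. The next qualifying day is November 4, 2002.
The deadline is November 4, 2002; from November 4, 2002 to December 2, 2002 is 28 days.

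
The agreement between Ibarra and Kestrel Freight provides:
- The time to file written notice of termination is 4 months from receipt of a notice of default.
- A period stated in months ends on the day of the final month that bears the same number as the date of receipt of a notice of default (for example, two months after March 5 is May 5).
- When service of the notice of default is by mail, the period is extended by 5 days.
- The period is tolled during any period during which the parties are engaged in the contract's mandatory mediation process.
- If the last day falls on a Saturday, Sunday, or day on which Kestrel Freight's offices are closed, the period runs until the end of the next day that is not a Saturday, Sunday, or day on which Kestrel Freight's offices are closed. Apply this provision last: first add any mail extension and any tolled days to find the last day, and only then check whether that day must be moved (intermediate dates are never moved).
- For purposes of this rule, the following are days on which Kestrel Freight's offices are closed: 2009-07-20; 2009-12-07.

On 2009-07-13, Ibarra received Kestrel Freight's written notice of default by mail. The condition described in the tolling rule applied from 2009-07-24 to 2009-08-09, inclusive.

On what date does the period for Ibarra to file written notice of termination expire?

December 8, 2009

4 months after 2009-07-13 is November 13, 2009.
Service was by mail, adding 5 days: November 13, 2009 + 5 days = November 18, 2009.
From July 24, 2009 through August 9, 2009 inclusive is 17 days; tolling adds 17 days: November 18, 2009 + 17 days = December 5, 2009.
December 5, 2009 is Saturday; December 6, 2009 is Sunday; December 7, 2009 is a listed holiday. The next qualifying day is December 8, 2009.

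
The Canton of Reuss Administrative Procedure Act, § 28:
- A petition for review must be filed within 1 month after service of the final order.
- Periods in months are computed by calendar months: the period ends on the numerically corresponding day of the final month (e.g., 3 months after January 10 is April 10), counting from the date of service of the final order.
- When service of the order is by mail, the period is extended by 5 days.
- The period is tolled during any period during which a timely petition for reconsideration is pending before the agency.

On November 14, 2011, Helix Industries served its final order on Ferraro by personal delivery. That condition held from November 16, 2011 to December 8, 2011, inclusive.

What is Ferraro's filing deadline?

1 month after November 14, 2011 is December 14, 2011.
Service was not by mail, so no mail extension applies.
From November 16, 2011 through December 8, 2011 inclusive is 23 days; tolling adds 23 days: December 14, 2011 + 23 days = January 6, 2012.

January 6, 2012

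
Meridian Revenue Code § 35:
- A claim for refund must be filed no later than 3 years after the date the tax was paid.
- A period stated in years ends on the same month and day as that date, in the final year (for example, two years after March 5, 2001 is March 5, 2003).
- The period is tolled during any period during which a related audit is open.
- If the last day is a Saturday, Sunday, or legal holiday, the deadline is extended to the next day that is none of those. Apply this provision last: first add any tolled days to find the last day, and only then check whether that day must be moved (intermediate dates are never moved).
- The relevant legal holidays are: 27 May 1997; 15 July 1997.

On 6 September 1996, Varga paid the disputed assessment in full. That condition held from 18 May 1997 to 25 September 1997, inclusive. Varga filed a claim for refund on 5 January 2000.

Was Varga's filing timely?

Yes

3 years after 6 September 1996 is September 6, 1999.
From May 18, 1997 through September 25, 1997 inclusive is 131 days; tolling adds 131 days: September 6, 1999 + 131 days = January 15, 2000.
January 15, 2000 is Saturday; January 16, 2000 is Sunday. The next qualifying day is January 17, 2000.
The deadline is January 17, 2000; the filing on January 5, 2000 is on or before that date.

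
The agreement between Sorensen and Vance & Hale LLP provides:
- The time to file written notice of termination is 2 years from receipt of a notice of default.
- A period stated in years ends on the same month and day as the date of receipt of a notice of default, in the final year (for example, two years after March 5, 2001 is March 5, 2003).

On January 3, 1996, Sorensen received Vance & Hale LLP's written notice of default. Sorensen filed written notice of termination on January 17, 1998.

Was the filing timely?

2 years after January 3, 1996 is January 3, 1998.
The deadline is January 3, 1998; the filing on January 17, 1998 is after that date.

No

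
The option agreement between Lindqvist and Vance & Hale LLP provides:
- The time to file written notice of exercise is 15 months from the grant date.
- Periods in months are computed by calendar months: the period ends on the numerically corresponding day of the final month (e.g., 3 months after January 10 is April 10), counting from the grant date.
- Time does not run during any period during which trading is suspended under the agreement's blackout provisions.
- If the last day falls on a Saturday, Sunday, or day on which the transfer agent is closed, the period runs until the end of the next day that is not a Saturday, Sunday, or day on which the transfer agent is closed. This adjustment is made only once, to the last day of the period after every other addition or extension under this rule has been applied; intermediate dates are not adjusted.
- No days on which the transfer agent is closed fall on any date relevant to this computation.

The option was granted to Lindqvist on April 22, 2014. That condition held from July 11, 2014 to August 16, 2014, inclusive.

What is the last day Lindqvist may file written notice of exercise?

August 28, 2015

15 months after April 22, 2014 is July 22, 2015.
From July 11, 2014 through August 16, 2014 inclusive is 37 days; tolling adds 37 days: July 22, 2015 + 37 days = August 28, 2015.
August 28, 2015 is a Friday and not a day on which the transfer agent is closed, so no extension applies.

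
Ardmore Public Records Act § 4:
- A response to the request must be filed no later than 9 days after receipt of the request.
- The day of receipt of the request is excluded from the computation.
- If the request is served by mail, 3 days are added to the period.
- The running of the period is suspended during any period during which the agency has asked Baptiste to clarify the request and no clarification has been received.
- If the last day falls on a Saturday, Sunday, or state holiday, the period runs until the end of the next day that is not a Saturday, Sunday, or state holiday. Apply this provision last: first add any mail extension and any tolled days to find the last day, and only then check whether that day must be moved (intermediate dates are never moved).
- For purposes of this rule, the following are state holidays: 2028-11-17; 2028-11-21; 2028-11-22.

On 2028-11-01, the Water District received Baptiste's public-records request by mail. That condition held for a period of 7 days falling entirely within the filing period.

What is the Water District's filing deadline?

9 days after 2028-11-01 is November 10, 2028.
Service was by mail, adding 3 days: November 10, 2028 + 3 days = November 13, 2028.
Tolling adds 7 days: November 13, 2028 + 7 days = November 20, 2028.
November 20, 2028 is a Monday and not a state holiday, so no extension applies.

November 20, 2028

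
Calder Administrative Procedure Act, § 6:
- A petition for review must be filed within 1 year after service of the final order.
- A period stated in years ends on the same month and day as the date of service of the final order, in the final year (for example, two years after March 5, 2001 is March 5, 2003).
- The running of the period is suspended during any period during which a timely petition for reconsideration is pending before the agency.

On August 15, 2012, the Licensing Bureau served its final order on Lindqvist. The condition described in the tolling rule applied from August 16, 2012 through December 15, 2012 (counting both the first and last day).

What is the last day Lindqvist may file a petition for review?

December 15, 2013

1 year after August 15, 2012 is August 15, 2013.
From August 16, 2012 through December 15, 2012 inclusive is 122 days; tolling adds 122 days: August 15, 2013 + 122 days = December 15, 2013.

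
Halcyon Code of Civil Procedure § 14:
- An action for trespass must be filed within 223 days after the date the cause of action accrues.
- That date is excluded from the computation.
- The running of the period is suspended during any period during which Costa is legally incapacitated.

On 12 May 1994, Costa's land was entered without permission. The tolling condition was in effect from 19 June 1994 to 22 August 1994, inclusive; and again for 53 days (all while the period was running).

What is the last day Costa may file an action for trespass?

223 days after 12 May 1994 is December 21, 1994.
From June 19, 1994 through August 22, 1994 inclusive is 65 days; tolling adds 65 days: December 21, 1994 + 65 days = February 24, 1995.
Tolling adds 53 days: February 24, 1995 + 53 days = April 18, 1995.

April 18, 1995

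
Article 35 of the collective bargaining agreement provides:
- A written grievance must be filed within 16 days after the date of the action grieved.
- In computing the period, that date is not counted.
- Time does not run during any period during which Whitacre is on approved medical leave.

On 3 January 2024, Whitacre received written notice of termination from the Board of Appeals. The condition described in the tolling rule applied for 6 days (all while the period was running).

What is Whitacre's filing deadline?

January 25, 2024

16 days after 3 January 2024 is January 19, 2024.
Tolling adds 6 days: January 19, 2024 + 6 days = January 25, 2024.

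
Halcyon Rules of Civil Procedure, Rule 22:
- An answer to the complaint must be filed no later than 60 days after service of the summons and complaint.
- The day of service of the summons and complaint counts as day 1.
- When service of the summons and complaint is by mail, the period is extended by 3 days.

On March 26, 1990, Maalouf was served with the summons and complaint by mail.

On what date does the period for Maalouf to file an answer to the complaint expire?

May 27, 1990

Counting March 26, 1990 as day 1, day 60 is May 24, 1990.
Service was by mail, adding 3 days: May 24, 1990 + 3 days = May 27, 1990.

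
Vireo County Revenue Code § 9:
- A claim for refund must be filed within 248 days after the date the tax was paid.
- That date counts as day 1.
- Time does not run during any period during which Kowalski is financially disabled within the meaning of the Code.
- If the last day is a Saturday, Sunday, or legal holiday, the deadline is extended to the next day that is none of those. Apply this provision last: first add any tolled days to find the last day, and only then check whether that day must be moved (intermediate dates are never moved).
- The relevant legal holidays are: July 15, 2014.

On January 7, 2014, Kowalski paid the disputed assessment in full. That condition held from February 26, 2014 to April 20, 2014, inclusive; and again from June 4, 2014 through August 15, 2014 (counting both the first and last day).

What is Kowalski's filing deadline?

Counting January 7, 2014 as day 1, day 248 is September 11, 2014.
From February 26, 2014 through April 20, 2014 inclusive is 54 days; tolling adds 54 days: September 11, 2014 + 54 days = November 4, 2014.
From June 4, 2014 through August 15, 2014 inclusive is 73 days; tolling adds 73 days: November 4, 2014 + 73 days = January 16, 2015.
January 16, 2015 is a Friday and not a legal holiday, so no extension applies.

January 16, 2015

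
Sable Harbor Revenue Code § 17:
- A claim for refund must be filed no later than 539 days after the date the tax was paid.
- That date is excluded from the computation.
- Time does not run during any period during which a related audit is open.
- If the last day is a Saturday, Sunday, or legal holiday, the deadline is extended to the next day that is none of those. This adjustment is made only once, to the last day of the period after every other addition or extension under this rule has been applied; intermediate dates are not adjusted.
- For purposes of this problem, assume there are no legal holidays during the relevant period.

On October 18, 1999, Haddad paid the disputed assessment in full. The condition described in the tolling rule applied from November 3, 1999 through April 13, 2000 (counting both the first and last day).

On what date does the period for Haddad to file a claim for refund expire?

September 19, 2001

539 days after October 18, 1999 is April 9, 2001.
From November 3, 1999 through April 13, 2000 inclusive is 163 days; tolling adds 163 days: April 9, 2001 + 163 days = September 19, 2001.
September 19, 2001 is a Wednesday and not a legal holiday, so no extension applies.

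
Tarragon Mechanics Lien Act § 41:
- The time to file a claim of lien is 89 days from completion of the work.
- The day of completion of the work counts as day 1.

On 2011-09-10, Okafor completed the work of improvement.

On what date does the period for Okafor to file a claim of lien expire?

December 7, 2011

Counting 2011-09-10 as day 1, day 89 is December 7, 2011.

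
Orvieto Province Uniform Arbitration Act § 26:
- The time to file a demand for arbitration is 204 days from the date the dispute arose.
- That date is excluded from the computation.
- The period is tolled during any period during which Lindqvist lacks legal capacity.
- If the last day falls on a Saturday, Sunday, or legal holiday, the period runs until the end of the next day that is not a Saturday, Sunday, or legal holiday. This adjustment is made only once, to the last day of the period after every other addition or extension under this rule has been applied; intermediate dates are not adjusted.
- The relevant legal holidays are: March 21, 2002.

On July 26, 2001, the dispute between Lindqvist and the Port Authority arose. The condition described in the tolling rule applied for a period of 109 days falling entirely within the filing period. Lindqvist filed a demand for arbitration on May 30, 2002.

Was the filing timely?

Yes

204 days after July 26, 2001 is February 15, 2002.
Tolling adds 109 days: February 15, 2002 + 109 days = June 4, 2002.
June 4, 2002 is a Tuesday and not a legal holiday, so no extension applies.
The deadline is June 4, 2002; the filing on May 30, 2002 is on or before that date.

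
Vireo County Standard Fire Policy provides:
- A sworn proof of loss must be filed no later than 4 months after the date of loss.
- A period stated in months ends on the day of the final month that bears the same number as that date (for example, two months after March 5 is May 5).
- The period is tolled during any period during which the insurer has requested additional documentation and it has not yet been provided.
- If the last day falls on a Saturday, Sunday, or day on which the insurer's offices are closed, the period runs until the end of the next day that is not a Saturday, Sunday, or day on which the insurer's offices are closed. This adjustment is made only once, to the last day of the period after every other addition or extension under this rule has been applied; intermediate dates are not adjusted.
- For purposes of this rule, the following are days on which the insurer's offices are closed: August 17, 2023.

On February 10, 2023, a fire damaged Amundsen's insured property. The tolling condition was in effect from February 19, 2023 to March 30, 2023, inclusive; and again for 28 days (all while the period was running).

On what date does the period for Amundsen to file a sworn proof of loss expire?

4 months after February 10, 2023 is June 10, 2023.
From February 19, 2023 through March 30, 2023 inclusive is 40 days; tolling adds 40 days: June 10, 2023 + 40 days = July 20, 2023.
Tolling adds 28 days: July 20, 2023 + 28 days = August 17, 2023.
August 17, 2023 is a listed holiday. The next qualifying day is August 18, 2023.

August 18, 2023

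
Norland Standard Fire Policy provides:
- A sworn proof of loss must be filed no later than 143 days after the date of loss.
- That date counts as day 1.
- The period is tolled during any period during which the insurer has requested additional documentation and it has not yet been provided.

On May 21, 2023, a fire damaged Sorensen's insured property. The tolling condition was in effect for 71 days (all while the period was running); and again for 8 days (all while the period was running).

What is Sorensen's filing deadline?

December 28, 2023

Counting May 21, 2023 as day 1, day 143 is October 10, 2023.
Tolling adds 71 days: October 10, 2023 + 71 days = December 20, 2023.
Tolling adds 8 days: December 20, 2023 + 8 days = December 28, 2023.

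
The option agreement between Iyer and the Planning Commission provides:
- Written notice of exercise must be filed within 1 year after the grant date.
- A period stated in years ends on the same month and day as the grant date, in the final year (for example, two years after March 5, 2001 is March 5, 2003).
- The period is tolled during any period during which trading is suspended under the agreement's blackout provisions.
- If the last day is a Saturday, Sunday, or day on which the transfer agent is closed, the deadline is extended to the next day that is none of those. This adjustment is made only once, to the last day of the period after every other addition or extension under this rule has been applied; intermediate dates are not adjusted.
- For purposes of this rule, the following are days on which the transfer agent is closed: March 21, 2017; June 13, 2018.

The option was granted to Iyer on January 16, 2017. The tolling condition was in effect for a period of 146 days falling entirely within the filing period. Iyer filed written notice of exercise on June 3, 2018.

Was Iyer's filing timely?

Yes

1 year after January 16, 2017 is January 16, 2018.
Tolling adds 146 days: January 16, 2018 + 146 days = June 11, 2018.
June 11, 2018 is a Monday and not a day on which the transfer agent is closed, so no extension applies.
The deadline is June 11, 2018; the filing on June 3, 2018 is on or before that date.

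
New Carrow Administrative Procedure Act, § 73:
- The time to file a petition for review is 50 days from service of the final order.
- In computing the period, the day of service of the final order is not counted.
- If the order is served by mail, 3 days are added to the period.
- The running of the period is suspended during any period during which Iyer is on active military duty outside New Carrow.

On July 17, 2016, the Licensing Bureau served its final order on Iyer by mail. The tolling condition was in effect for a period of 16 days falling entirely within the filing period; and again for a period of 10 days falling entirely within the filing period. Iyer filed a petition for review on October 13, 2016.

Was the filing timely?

50 days after July 17, 2016 is September 5, 2016.
Service was by mail, adding 3 days: September 5, 2016 + 3 days = September 8, 2016.
Tolling adds 16 days: September 8, 2016 + 16 days = September 24, 2016.
Tolling adds 10 days: September 24, 2016 + 10 days = October 4, 2016.
The deadline is October 4, 2016; the filing on October 13, 2016 is after that date.

No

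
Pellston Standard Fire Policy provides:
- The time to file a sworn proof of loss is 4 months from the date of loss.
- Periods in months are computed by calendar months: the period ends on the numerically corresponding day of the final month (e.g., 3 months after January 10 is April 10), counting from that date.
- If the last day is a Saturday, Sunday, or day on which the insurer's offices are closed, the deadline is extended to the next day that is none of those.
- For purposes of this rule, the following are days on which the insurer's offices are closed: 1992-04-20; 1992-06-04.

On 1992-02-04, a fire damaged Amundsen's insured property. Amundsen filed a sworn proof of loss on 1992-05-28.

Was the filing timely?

Yes

4 months after 1992-02-04 is June 4, 1992.
June 4, 1992 is a listed holiday. The next qualifying day is June 5, 1992.
The deadline is June 5, 1992; the filing on May 28, 1992 is on or before that date.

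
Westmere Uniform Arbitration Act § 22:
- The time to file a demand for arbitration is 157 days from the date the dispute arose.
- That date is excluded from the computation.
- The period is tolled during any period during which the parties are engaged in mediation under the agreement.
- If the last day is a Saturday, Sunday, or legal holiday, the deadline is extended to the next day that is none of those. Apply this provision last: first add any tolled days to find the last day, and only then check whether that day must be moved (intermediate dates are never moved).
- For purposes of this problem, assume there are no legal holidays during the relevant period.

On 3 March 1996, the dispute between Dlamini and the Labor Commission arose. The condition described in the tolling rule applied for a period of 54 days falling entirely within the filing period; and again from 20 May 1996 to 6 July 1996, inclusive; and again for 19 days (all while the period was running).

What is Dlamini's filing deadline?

December 6, 1996

157 days after 3 March 1996 is August 7, 1996.
Tolling adds 54 days: August 7, 1996 + 54 days = September 30, 1996.
From May 20, 1996 through July 6, 1996 inclusive is 48 days; tolling adds 48 days: September 30, 1996 + 48 days = November 17, 1996.
Tolling adds 19 days: November 17, 1996 + 19 days = December 6, 1996.
December 6, 1996 is a Friday and not a legal holiday, so no extension applies.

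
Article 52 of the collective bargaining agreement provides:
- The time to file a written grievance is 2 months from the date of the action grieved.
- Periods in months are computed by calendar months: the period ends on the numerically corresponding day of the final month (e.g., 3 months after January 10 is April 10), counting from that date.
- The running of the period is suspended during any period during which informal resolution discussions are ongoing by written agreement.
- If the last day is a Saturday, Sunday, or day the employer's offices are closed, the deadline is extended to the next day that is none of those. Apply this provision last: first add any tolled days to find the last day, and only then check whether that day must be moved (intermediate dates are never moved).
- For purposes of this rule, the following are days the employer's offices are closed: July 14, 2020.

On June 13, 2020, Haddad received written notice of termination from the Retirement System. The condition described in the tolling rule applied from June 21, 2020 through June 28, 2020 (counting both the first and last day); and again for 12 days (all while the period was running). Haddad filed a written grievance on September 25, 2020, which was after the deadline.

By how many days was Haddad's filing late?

23 days

2 months after June 13, 2020 is August 13, 2020.
From June 21, 2020 through June 28, 2020 inclusive is 8 days; tolling adds 8 days: August 13, 2020 + 8 days = August 21, 2020.
Tolling adds 12 days: August 21, 2020 + 12 days = September 2, 2020.
September 2, 2020 is a Wednesday and not a day the employer's offices are closed, so no extension applies.
The deadline is September 2, 2020; from September 2, 2020 to September 25, 2020 is 23 days.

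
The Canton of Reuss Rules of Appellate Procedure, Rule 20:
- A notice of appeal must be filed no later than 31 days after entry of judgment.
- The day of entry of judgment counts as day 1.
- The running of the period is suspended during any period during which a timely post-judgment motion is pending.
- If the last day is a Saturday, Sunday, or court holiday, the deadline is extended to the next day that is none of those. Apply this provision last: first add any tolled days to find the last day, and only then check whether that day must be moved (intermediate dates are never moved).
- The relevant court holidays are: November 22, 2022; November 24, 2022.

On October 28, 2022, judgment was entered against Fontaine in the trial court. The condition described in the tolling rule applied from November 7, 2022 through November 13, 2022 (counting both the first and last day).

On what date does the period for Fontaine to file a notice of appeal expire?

December 5, 2022

Counting October 28, 2022 as day 1, day 31 is November 27, 2022.
From November 7, 2022 through November 13, 2022 inclusive is 7 days; tolling adds 7 days: November 27, 2022 + 7 days = December 4, 2022.
December 4, 2022 is Sunday. The next qualifying day is December 5, 2022.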